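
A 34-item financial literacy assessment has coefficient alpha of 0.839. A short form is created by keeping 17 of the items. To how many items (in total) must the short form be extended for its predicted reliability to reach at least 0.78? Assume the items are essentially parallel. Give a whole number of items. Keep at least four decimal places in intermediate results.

First, r for the 17-item form: n = 17/34 = 0.5000, so r_17 = 0.5000·0.839/(1 + (0.5000 − 1)·0.839) = 0.7227
Length factor from the short form to reach 0.78: n' = 0.78(1 − 0.7227) / [0.7227(1 − 0.78)] ≈ 1.3604
Items = 1.3604 × 17 ≈ 23.13 → 24

24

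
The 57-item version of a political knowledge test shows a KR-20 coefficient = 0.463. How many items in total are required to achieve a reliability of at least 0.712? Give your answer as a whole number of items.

n = 0.712(1 − 0.463) / [0.463(1 − 0.712)]
  = 0.382344 / 0.133344 = 2.8674
So the test needs 2.8674 × 57 ≈ 163.44 items; rounding up, 164.

164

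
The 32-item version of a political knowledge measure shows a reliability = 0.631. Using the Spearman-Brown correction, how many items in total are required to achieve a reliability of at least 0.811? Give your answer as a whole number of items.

Spearman-Brown solved for the length factor n:
n = r_target (1 − r_old) / [ r_old (1 − r_target) ]
n = 0.811 × (1 − 0.631) / [ 0.631 × (1 − 0.811) ]
n = 0.299259 / 0.119259 ≈ 2.5093
Items needed = n × 32 = 2.5093 × 32 ≈ 80.30 → round up to 81

81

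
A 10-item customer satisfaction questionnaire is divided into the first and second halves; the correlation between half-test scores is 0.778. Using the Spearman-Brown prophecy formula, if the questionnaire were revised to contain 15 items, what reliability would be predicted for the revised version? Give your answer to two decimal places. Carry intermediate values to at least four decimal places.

0.91

First correct the split-half correlation to full-test reliability: r_full = 2 × 0.778 / (1 + 0.778) ≈ 0.8751
Then adjust to 15 items: n = 15/10 = 1.5000
r_new = n·r_full / (1 + (n − 1)·r_full) = 1.3127 / 1.4375 ≈ 0.9132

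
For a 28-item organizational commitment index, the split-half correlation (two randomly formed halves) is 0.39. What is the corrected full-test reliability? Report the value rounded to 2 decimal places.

Each half is half the length of the full test, so the full test is n = 2 times a half.
r_full = 2r_hh / (1 + r_hh) = 2 × 0.39 / (1 + 0.39)
r_full = 0.7800 / 1.3900 ≈ 0.5612

0.56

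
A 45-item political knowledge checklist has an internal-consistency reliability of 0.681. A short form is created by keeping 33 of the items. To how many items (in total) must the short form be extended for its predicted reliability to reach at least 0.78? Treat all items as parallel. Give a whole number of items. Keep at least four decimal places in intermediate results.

Short-form reliability: n = 33/45 = 0.7333; r_33 = n·r/(1+(n−1)r) ≈ 0.6102
Then solve for n' with r_old = 0.6102, r_target = 0.78: n' = 0.78(1 − 0.6102)/[0.6102(1 − 0.78)] = 2.2649
Total items = 2.2649 × 33 = 74.74, rounded up to 75.

75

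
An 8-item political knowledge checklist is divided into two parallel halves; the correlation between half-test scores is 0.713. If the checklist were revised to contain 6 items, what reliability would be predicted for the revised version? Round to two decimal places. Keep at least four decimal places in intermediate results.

0.79

Full-test reliability from the split-half r: r_full = 2(0.713)/(1 + 0.713) = 0.8325
Then adjust to 6 items: n = 6/8 = 0.7500
r_new = n·r_full / (1 + (n − 1)·r_full) = 0.6244 / 0.7919 ≈ 0.7885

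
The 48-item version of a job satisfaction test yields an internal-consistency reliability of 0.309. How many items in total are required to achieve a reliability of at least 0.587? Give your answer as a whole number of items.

Rearranging the Spearman-Brown formula for n,
n = r_target (1 − r_old) / [ r_old (1 − r_target) ]
n = 0.587(1 − 0.309) / [0.309(1 − 0.587)]
  = 0.405617 / 0.127617 = 3.1784
So the test needs 3.1784 × 48 ≈ 152.56 items; rounding up, 153.

153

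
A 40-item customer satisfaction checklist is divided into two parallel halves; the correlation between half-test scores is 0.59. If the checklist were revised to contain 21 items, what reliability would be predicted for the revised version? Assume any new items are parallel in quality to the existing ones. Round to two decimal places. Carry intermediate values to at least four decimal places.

0.60

Spearman-Brown correction (n = 2): r_full = 2·0.59/(1 + 0.59) = 0.7421
Length factor from 40 to 21 items: n = 21/40 = 0.5250
r_new = n·r_full / (1 + (n − 1)·r_full) = 0.3896 / 0.6475 ≈ 0.6017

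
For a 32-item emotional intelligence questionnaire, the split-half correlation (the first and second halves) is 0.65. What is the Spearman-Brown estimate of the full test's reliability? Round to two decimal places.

r_full = 2r_hh / (1 + r_hh) = 2 × 0.65 / (1 + 0.65)
r_full = 1.3000 / 1.6500 ≈ 0.7879

0.79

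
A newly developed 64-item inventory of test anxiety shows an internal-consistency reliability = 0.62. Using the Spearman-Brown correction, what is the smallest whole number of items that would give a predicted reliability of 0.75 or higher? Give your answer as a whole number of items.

n = 0.75 × (1 − 0.62) / [ 0.62 × (1 − 0.75) ]
n = 0.2850 / 0.1550 ≈ 1.8387
So the test needs 1.8387 × 64 ≈ 117.68 items; rounding up, 118.

118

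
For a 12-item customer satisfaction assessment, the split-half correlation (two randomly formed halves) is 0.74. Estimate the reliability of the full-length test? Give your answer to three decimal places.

Each half is half the length of the full test, so the full test is n = 2 times a half.
r_full = 2(0.74) / (1 + 0.74)
r_full = 1.4800 / 1.7400 ≈ 0.8506

0.851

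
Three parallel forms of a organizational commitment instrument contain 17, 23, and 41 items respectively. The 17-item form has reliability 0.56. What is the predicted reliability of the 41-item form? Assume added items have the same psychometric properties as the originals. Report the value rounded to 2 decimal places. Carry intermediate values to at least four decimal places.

Only the ratio of lengths matters: n = 41/17 = 2.4118
r_{41} = n·r / (1 + (n − 1)·r) = 1.3506 / 1.7906 ≈ 0.7543

0.75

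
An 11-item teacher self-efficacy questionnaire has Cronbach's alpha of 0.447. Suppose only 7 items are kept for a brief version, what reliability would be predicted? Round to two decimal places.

n = 7/11 = 0.6364
r_new = 0.6364·0.447 / [1 + (0.6364 − 1)·0.447]
     = 0.2845 / 0.8375 = 0.3397

0.34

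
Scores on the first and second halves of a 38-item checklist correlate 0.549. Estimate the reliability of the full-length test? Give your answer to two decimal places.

0.71

Each half is half the length of the full test, so the full test is n = 2 times a half.
r_full = 2(0.549) / (1 + 0.549)
       = 1.0980 / 1.5490 = 0.7088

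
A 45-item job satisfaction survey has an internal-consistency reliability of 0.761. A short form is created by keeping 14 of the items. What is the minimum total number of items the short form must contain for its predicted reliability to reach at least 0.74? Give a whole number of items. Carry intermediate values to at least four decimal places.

First, r for the 14-item form: n = 14/45 = 0.3111, so r_14 = 0.3111·0.761/(1 + (0.3111 − 1)·0.761) = 0.4976
Then solve for n' with r_old = 0.4976, r_target = 0.74: n' = 0.74(1 − 0.4976)/[0.4976(1 − 0.74)] = 2.8736
Total items = 2.8736 × 14 = 40.23, rounded up to 41.

41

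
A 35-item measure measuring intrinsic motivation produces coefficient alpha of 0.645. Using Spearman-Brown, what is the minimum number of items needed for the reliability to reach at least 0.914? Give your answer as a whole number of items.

n = [0.914 × 0.355] / [0.645 × 0.086]
  = 0.324470 / 0.055470 = 5.8495
5.8495 × 35 = 204.73 → 205 items

205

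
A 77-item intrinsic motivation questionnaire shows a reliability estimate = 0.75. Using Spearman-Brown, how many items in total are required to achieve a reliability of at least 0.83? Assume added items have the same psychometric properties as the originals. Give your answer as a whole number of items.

126

n = 0.83(1 − 0.75) / [0.75(1 − 0.83)]
  = 0.2075 / 0.1275 = 1.6275
1.6275 × 77 = 125.32 → 126 items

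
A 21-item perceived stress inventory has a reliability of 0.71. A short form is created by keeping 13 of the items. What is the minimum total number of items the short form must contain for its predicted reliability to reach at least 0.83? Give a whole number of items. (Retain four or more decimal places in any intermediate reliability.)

42

Short-form reliability: n = 13/21 = 0.6190; r_13 = n·r/(1+(n−1)r) ≈ 0.6025
Then solve for n' with r_old = 0.6025, r_target = 0.83: n' = 0.83(1 − 0.6025)/[0.6025(1 − 0.83)] = 3.2211
Items = 3.2211 × 13 ≈ 41.87 → 42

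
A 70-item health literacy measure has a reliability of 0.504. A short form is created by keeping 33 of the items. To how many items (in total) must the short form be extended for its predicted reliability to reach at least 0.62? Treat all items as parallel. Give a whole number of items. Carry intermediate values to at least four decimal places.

113

Short-form reliability: n = 33/70 = 0.4714; r_33 = n·r/(1+(n−1)r) ≈ 0.3239
Then solve for n' with r_old = 0.3239, r_target = 0.62: n' = 0.62(1 − 0.3239)/[0.3239(1 − 0.62)] = 3.4057
Total items = 3.4057 × 33 = 112.39, rounded up to 113.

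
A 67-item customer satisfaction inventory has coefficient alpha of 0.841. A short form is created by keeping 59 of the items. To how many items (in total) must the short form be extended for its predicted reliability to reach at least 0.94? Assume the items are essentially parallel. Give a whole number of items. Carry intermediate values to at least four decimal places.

199

Short-form reliability: n = 59/67 = 0.8806; r_59 = n·r/(1+(n−1)r) ≈ 0.8233
Then solve for n' with r_old = 0.8233, r_target = 0.94: n' = 0.94(1 − 0.8233)/[0.8233(1 − 0.94)] = 3.3624
Items = 3.3624 × 59 ≈ 198.38 → 199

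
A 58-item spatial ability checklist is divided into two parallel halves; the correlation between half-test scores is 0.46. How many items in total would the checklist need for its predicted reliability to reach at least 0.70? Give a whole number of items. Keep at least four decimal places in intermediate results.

80

r_full = 2(0.46)/(1 + 0.46) = 0.6301
n = r_tgt(1 − r_full) / [r_full(1 − r_tgt)] = 0.70 × 0.3699 / (0.6301 × 0.30) ≈ 1.3698
Items = 1.3698 × 58 ≈ 79.45 → 80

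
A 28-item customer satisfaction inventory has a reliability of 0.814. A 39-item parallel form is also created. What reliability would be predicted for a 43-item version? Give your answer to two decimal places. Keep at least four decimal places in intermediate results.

0.87

Only the ratio of lengths matters: n = 43/28 = 1.5357
r_{43} = n·r / (1 + (n − 1)·r) = 1.2501 / 1.4361 ≈ 0.8705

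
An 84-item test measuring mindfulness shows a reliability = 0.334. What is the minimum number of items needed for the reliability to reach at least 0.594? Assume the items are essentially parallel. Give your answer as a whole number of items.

246

n = 0.594 × (1 − 0.334) / [ 0.334 × (1 − 0.594) ]
  = 0.395604 / 0.135604 = 2.9173
So the test needs 2.9173 × 84 ≈ 245.05 items; rounding up, 246.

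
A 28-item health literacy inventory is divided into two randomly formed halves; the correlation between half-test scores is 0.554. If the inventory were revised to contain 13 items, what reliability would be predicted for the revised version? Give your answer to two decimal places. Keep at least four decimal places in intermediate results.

0.54

Spearman-Brown correction (n = 2): r_full = 2·0.554/(1 + 0.554) = 0.7130
Then adjust to 13 items: n = 13/28 = 0.4643
r_new = n·r_full / (1 + (n − 1)·r_full) = 0.3310 / 0.6180 ≈ 0.5356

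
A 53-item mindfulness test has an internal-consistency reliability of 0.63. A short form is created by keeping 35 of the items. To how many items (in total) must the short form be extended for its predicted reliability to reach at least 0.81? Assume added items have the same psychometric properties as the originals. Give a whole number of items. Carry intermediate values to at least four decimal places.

133

Short-form reliability: n = 35/53 = 0.6604; r_35 = n·r/(1+(n−1)r) ≈ 0.5293
Length factor from the short form to reach 0.81: n' = 0.81(1 − 0.5293) / [0.5293(1 − 0.81)] ≈ 3.7912
Items = 3.7912 × 35 ≈ 132.69 → 133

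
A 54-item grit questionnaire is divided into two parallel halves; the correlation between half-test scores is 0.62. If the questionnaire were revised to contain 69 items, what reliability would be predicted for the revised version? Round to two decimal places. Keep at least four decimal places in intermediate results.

Spearman-Brown correction (n = 2): r_full = 2·0.62/(1 + 0.62) = 0.7654
Then adjust to 69 items: n = 69/54 = 1.2778
r_new = n·r_full / (1 + (n − 1)·r_full) = 0.9780 / 1.2126 ≈ 0.8065

0.81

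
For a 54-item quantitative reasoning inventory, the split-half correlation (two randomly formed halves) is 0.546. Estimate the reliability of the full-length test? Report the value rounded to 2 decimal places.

0.71

The full test is twice the length of either half (n = 2).
r_full = 2r_hh / (1 + r_hh) = 2 × 0.546 / (1 + 0.546)
       = 1.0920 / 1.5460 = 0.7063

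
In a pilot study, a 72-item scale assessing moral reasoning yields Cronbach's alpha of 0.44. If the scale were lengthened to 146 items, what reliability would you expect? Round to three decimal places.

The new length is 146/72 = 2.0278 times the old.
r_new = 2.0278·0.44 / [1 + (2.0278 − 1)·0.44]
     = 0.8922 / 1.4522 = 0.6144

0.614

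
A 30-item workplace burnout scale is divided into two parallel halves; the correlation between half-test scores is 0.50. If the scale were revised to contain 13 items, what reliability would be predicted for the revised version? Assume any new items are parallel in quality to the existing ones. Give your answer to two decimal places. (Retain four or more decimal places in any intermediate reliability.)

First correct the split-half correlation to full-test reliability: r_full = 2 × 0.50 / (1 + 0.50) ≈ 0.6667
Length factor from 30 to 13 items: n = 13/30 = 0.4333
r_new = n·r_full / (1 + (n − 1)·r_full) = 0.2889 / 0.6222 ≈ 0.4643

0.46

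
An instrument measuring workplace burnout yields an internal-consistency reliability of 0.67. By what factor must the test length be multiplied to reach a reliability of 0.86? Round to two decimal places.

Rearranging the Spearman-Brown formula for n,
n = r*(1 − r) / [ r (1 − r*) ]
n = [0.86 × 0.33] / [0.67 × 0.14]
  = 0.2838 / 0.0938 = 3.0256

3.03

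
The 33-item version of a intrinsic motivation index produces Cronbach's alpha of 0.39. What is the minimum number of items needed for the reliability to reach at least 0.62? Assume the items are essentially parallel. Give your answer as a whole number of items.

Spearman-Brown solved for the length factor n:
n = r_target (1 − r_old) / [ r_old (1 − r_target) ]
n = 0.62 × (1 − 0.39) / [ 0.39 × (1 − 0.62) ]
n = 0.3782 / 0.1482 ≈ 2.5520
2.5520 × 33 = 84.22 → 85 items

85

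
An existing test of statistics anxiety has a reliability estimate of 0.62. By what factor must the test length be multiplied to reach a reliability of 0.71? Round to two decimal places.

1.50

Invert Spearman-Brown to solve for n:
n = r*(1 − r) / [ r (1 − r*) ]
n = [0.71 × 0.38] / [0.62 × 0.29]
n = 0.2698 / 0.1798 ≈ 1.5006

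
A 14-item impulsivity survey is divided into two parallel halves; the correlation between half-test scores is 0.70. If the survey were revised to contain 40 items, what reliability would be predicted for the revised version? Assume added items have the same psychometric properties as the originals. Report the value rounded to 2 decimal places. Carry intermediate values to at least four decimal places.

0.93

Spearman-Brown correction (n = 2): r_full = 2·0.70/(1 + 0.70) = 0.8235
Then adjust to 40 items: n = 40/14 = 2.8571
r_new = n·r_full / (1 + (n − 1)·r_full) = 2.3528 / 2.5293 ≈ 0.9302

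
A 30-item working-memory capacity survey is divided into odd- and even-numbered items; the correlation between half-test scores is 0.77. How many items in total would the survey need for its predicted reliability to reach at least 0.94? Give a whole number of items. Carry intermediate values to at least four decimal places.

71

Corrected full-test reliability: r_full = 2 × 0.77 / (1 + 0.77) ≈ 0.8701
n = r_tgt(1 − r_full) / [r_full(1 − r_tgt)] = 0.94 × 0.1299 / (0.8701 × 0.06) ≈ 2.3389
Items = 2.3389 × 30 ≈ 70.17 → 71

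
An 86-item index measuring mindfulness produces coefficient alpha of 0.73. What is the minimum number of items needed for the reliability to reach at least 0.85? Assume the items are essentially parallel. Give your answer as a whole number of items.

181

n = [0.85 × 0.27] / [0.73 × 0.15]
n = 0.2295 / 0.1095 ≈ 2.0959
Items needed = n × 86 = 2.0959 × 86 ≈ 180.25 → round up to 181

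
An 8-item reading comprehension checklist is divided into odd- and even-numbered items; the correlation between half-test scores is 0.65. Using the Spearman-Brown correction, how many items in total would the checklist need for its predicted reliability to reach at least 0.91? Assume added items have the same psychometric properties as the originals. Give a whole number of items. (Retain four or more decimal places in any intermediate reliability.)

r_full = 2(0.65)/(1 + 0.65) = 0.7879
Solve Spearman-Brown for n: n = 0.91(1 − 0.7879) / [0.7879(1 − 0.91)] = 2.7219
Required items = 2.7219 × 8 = 21.78, so 22 items.

22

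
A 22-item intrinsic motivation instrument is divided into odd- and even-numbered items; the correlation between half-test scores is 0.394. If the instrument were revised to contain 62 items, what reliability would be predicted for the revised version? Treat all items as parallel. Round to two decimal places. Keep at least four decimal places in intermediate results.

First correct the split-half correlation to full-test reliability: r_full = 2 × 0.394 / (1 + 0.394) ≈ 0.5653
Length factor from 22 to 62 items: n = 62/22 = 2.8182
r_new = n·r_full / (1 + (n − 1)·r_full) = 1.5931 / 2.0278 ≈ 0.7856

0.79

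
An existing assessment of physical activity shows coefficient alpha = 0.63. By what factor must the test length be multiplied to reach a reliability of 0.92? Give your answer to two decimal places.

6.75

n = 0.92(1 − 0.63) / [0.63(1 − 0.92)]
  = 0.3404 / 0.0504 = 6.7540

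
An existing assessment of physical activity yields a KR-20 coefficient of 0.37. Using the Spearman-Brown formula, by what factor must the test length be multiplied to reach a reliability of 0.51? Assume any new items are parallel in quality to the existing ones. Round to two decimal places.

Invert Spearman-Brown to solve for n:
n = r*(1 − r) / [ r (1 − r*) ]
n = [0.51 × 0.63] / [0.37 × 0.49]
  = 0.3213 / 0.1813 = 1.7722

1.77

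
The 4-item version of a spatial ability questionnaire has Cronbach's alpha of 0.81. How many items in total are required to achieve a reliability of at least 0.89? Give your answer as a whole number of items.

8

n = [0.89 × 0.19] / [0.81 × 0.11]
n = 0.1691 / 0.0891 ≈ 1.8979
Items needed = n × 4 = 1.8979 × 4 ≈ 7.59 → round up to 8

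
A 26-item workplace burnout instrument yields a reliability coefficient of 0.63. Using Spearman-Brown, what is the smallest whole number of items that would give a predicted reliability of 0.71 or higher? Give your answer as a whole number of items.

38

n = 0.71(1 − 0.63) / [0.63(1 − 0.71)]
  = 0.2627 / 0.1827 = 1.4379
Items needed = n × 26 = 1.4379 × 26 ≈ 37.39 → round up to 38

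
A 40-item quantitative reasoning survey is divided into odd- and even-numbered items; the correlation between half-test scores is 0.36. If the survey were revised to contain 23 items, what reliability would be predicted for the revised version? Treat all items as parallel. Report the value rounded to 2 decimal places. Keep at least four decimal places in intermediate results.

First correct the split-half correlation to full-test reliability: r_full = 2 × 0.36 / (1 + 0.36) ≈ 0.5294
Then adjust to 23 items: n = 23/40 = 0.5750
r_new = n·r_full / (1 + (n − 1)·r_full) = 0.3044 / 0.7750 ≈ 0.3928

0.39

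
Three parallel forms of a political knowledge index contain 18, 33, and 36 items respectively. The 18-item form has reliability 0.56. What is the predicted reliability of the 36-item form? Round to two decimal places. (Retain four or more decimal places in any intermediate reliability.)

0.72

Only the ratio of lengths matters: n = 36/18 = 2.0000
r_{36} = n·r / (1 + (n − 1)·r) = 1.1200 / 1.5600 ≈ 0.7179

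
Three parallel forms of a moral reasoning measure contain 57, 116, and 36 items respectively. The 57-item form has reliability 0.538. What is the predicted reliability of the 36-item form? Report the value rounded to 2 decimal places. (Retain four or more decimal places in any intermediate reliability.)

The 116-item form is not needed; work directly from the 57-item form with n = 36/57 = 0.6316.
r_{36} = n·r / (1 + (n − 1)·r) = 0.3398 / 0.8018 ≈ 0.4238

0.42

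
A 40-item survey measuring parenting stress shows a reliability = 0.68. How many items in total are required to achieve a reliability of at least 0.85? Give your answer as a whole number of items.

107

n = 0.85 × (1 − 0.68) / [ 0.68 × (1 − 0.85) ]
  = 0.2720 / 0.1020 = 2.6667
So the test needs 2.6667 × 40 ≈ 106.67 items; rounding up, 107.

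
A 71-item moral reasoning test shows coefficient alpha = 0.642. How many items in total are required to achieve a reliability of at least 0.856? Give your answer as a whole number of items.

n = [0.856 × 0.358] / [0.642 × 0.144]
n = 0.306448 / 0.092448 ≈ 3.3148
3.3148 × 71 = 235.35 → 236 items

236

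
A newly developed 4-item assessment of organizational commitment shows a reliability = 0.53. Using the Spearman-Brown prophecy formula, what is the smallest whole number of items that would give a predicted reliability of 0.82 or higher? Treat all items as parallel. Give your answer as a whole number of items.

Spearman-Brown solved for the length factor n:
n = r*(1 − r) / [ r (1 − r*) ]
n = 0.82 × (1 − 0.53) / [ 0.53 × (1 − 0.82) ]
n = 0.3854 / 0.0954 ≈ 4.0398
So the test needs 4.0398 × 4 ≈ 16.16 items; rounding up, 17.

17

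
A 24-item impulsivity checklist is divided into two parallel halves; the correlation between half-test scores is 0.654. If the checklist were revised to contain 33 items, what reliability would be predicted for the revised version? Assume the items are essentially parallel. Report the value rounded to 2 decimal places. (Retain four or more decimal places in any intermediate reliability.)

Full-test reliability from the split-half r: r_full = 2(0.654)/(1 + 0.654) = 0.7908
Then adjust to 33 items: n = 33/24 = 1.3750
r_new = n·r_full / (1 + (n − 1)·r_full) = 1.0873 / 1.2965 ≈ 0.8386

0.84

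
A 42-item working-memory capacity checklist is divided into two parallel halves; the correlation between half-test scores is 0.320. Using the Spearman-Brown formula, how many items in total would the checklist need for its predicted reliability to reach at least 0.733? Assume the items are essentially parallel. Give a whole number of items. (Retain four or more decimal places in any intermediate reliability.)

123

r_full = 2(0.320)/(1 + 0.320) = 0.4848
n = r_tgt(1 − r_full) / [r_full(1 − r_tgt)] = 0.733 × 0.5152 / (0.4848 × 0.267) ≈ 2.9175
Items = 2.9175 × 42 ≈ 122.53 → 123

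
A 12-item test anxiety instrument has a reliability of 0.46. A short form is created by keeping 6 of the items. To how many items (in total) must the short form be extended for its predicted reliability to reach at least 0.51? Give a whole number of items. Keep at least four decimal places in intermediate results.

15

Short-form reliability: n = 6/12 = 0.5000; r_6 = n·r/(1+(n−1)r) ≈ 0.2987
Length factor from the short form to reach 0.51: n' = 0.51(1 − 0.2987) / [0.2987(1 − 0.51)] ≈ 2.4437
Items = 2.4437 × 6 ≈ 14.66 → 15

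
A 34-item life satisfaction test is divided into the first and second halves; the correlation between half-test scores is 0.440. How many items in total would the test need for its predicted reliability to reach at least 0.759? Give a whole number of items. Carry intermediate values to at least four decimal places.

69

Corrected full-test reliability: r_full = 2 × 0.440 / (1 + 0.440) ≈ 0.6111
n = r_tgt(1 − r_full) / [r_full(1 − r_tgt)] = 0.759 × 0.3889 / (0.6111 × 0.241) ≈ 2.0042
Required items = 2.0042 × 34 = 68.14, so 69 items.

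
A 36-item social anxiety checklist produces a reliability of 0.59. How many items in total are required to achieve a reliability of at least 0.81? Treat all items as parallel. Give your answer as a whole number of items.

107

Rearranging the Spearman-Brown formula for n,
n = r_target (1 − r_old) / [ r_old (1 − r_target) ]
n = [0.81 × 0.41] / [0.59 × 0.19]
n = 0.3321 / 0.1121 ≈ 2.9625
Items needed = n × 36 = 2.9625 × 36 ≈ 106.65 → round up to 107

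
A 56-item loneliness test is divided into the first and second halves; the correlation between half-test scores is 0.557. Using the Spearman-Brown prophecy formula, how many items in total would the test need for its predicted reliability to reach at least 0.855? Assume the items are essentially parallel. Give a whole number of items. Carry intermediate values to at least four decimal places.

Corrected full-test reliability: r_full = 2 × 0.557 / (1 + 0.557) ≈ 0.7155
Solve Spearman-Brown for n: n = 0.855(1 − 0.7155) / [0.7155(1 − 0.855)] = 2.3446
Items = 2.3446 × 56 ≈ 131.30 → 132

132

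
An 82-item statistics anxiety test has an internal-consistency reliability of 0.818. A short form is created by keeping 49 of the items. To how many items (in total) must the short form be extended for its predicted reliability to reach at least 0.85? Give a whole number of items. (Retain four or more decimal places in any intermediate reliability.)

104

First, r for the 49-item form: n = 49/82 = 0.5976, so r_49 = 0.5976·0.818/(1 + (0.5976 − 1)·0.818) = 0.7287
Length factor from the short form to reach 0.85: n' = 0.85(1 − 0.7287) / [0.7287(1 − 0.85)] ≈ 2.1097
Items = 2.1097 × 49 ≈ 103.38 → 104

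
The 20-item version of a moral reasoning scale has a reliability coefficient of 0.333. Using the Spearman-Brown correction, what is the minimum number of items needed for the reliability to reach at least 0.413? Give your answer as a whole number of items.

29

n = 0.413(1 − 0.333) / [0.333(1 − 0.413)]
  = 0.275471 / 0.195471 = 1.4093
Items needed = n × 20 = 1.4093 × 20 ≈ 28.19 → round up to 29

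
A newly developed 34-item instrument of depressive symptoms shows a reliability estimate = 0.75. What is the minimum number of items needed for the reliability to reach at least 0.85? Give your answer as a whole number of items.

n = 0.85(1 − 0.75) / [0.75(1 − 0.85)]
  = 0.2125 / 0.1125 = 1.8889
1.8889 × 34 = 64.22 → 65 items

65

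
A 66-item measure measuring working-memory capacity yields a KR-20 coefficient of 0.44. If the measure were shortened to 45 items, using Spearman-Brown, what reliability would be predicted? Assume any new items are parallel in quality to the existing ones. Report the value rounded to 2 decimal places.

0.35

The new length is 45/66 = 0.6818 times the old.
r_new = 0.6818·0.44 / [1 + (0.6818 − 1)·0.44]
r_new = 0.3000 / 0.8600 ≈ 0.3488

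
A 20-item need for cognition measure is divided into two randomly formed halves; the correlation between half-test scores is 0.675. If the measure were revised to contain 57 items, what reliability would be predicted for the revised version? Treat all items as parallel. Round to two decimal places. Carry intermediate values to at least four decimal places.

First correct the split-half correlation to full-test reliability: r_full = 2 × 0.675 / (1 + 0.675) ≈ 0.8060
Length factor from 20 to 57 items: n = 57/20 = 2.8500
r_new = n·r_full / (1 + (n − 1)·r_full) = 2.2971 / 2.4911 ≈ 0.9221

0.92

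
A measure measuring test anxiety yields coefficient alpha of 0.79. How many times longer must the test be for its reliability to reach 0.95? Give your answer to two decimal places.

5.05

Spearman-Brown solved for the length factor n:
n = r*(1 − r) / [ r (1 − r*) ]
n = [0.95 × 0.21] / [0.79 × 0.05]
n = 0.1995 / 0.0395 ≈ 5.0506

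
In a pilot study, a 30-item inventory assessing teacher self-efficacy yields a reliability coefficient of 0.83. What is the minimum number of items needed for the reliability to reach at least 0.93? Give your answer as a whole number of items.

Invert Spearman-Brown to solve for n:
n = r_target (1 − r_old) / [ r_old (1 − r_target) ]
n = 0.93(1 − 0.83) / [0.83(1 − 0.93)]
  = 0.1581 / 0.0581 = 2.7212
Items needed = n × 30 = 2.7212 × 30 ≈ 81.64 → round up to 82

82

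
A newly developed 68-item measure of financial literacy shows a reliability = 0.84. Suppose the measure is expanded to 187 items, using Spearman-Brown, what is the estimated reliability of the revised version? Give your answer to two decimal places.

0.94

The new length is 187/68 = 2.75 times the old.
By Spearman-Brown, r_new = n r / (1 + (n − 1) r).
r_new = 2.75·0.84 / [1 + (2.75 − 1)·0.84]
r_new = 2.3100 / 2.4700 ≈ 0.9352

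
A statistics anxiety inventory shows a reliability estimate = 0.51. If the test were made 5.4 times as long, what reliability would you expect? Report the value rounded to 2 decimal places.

0.85

r_new = (5.4 × 0.51) / (1 + (5.4 − 1) × 0.51)
     = 2.7540 / 3.2440 = 0.8490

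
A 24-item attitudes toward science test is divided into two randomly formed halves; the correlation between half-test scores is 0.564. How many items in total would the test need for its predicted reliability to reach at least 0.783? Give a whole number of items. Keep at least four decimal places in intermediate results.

34

r_full = 2(0.564)/(1 + 0.564) = 0.7212
Solve Spearman-Brown for n: n = 0.783(1 − 0.7212) / [0.7212(1 − 0.783)] = 1.3949
Items = 1.3949 × 24 ≈ 33.48 → 34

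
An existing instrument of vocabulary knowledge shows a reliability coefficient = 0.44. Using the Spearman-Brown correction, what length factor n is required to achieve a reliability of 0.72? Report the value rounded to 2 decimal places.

3.27

n = 0.72(1 − 0.44) / [0.44(1 − 0.72)]
  = 0.4032 / 0.1232 = 3.2727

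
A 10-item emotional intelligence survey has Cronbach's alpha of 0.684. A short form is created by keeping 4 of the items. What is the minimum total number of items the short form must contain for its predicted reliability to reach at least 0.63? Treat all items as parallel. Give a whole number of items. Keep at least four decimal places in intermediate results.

Short-form reliability: n = 4/10 = 0.4000; r_4 = n·r/(1+(n−1)r) ≈ 0.4640
Length factor from the short form to reach 0.63: n' = 0.63(1 − 0.4640) / [0.4640(1 − 0.63)] ≈ 1.9669
Total items = 1.9669 × 4 = 7.87, rounded up to 8.

8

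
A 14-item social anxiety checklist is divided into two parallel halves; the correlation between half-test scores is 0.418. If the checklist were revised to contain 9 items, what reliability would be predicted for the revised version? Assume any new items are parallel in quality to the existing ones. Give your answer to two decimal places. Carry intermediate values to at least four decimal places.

0.48

Full-test reliability from the split-half r: r_full = 2(0.418)/(1 + 0.418) = 0.5896
Then adjust to 9 items: n = 9/14 = 0.6429
r_new = n·r_full / (1 + (n − 1)·r_full) = 0.3791 / 0.7895 ≈ 0.4802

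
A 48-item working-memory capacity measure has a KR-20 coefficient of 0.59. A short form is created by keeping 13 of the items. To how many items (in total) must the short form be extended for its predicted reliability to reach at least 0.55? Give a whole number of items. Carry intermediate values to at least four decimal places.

41

Short-form reliability: n = 13/48 = 0.2708; r_13 = n·r/(1+(n−1)r) ≈ 0.2804
Then solve for n' with r_old = 0.2804, r_target = 0.55: n' = 0.55(1 − 0.2804)/[0.2804(1 − 0.55)] = 3.1366
Items = 3.1366 × 13 ≈ 40.78 → 41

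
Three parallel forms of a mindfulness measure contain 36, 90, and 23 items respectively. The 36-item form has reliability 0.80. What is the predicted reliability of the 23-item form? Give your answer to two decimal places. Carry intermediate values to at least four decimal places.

0.72

The 90-item form is not needed; work directly from the 36-item form with n = 23/36 = 0.6389.
r_{23} = n·r / (1 + (n − 1)·r) = 0.5111 / 0.7111 ≈ 0.7187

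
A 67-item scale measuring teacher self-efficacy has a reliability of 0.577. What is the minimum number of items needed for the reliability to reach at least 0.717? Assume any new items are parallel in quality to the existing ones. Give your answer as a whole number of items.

125

n = 0.717(1 − 0.577) / [0.577(1 − 0.717)]
n = 0.303291 / 0.163291 ≈ 1.8574
1.8574 × 67 = 124.45 → 125 items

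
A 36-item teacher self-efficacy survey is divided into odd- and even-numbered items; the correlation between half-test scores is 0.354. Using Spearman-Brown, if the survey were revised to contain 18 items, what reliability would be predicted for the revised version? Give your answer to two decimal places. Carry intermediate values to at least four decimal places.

Spearman-Brown correction (n = 2): r_full = 2·0.354/(1 + 0.354) = 0.5229
Then adjust to 18 items: n = 18/36 = 0.5000
r_new = n·r_full / (1 + (n − 1)·r_full) = 0.2615 / 0.7386 ≈ 0.3540

0.35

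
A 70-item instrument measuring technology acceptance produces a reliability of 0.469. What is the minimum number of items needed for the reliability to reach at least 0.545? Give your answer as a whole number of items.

Rearranging the Spearman-Brown formula for n,
n = r_target (1 − r_old) / [ r_old (1 − r_target) ]
n = 0.545 × (1 − 0.469) / [ 0.469 × (1 − 0.545) ]
  = 0.289395 / 0.213395 = 1.3561
Items needed = n × 70 = 1.3561 × 70 ≈ 94.93 → round up to 95

95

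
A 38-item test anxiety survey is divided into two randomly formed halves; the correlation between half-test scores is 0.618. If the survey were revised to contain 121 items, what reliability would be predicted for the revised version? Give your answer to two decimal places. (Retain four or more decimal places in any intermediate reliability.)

Full-test reliability from the split-half r: r_full = 2(0.618)/(1 + 0.618) = 0.7639
Then adjust to 121 items: n = 121/38 = 3.1842
r_new = n·r_full / (1 + (n − 1)·r_full) = 2.4324 / 2.6685 ≈ 0.9115

0.91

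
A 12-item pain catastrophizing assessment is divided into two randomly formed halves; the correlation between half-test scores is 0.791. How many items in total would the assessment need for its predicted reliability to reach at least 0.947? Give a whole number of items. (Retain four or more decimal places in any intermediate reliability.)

r_full = 2(0.791)/(1 + 0.791) = 0.8833
Solve Spearman-Brown for n: n = 0.947(1 − 0.8833) / [0.8833(1 − 0.947)] = 2.3607
Required items = 2.3607 × 12 = 28.33, so 29 items.

29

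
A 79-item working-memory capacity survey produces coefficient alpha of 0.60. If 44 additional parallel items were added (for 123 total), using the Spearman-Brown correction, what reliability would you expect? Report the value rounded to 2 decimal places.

0.70

Length ratio n = 123/79 = 1.557
r_new = 1.557·0.60 / [1 + (1.557 − 1)·0.60]
r_new = 0.9342 / 1.3342 ≈ 0.7002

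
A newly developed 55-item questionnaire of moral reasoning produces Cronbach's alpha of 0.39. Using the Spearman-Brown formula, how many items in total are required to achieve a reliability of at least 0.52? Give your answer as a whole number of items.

94

Rearranging the Spearman-Brown formula for n,
n = r_target (1 − r_old) / [ r_old (1 − r_target) ]
n = 0.52(1 − 0.39) / [0.39(1 − 0.52)]
n = 0.3172 / 0.1872 ≈ 1.6944
1.6944 × 55 = 93.19 → 94 items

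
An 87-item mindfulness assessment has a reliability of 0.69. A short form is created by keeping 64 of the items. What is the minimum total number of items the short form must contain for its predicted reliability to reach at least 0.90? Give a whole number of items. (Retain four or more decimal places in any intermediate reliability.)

352

First, r for the 64-item form: n = 64/87 = 0.7356, so r_64 = 0.7356·0.69/(1 + (0.7356 − 1)·0.69) = 0.6208
Then solve for n' with r_old = 0.6208, r_target = 0.90: n' = 0.90(1 − 0.6208)/[0.6208(1 − 0.90)] = 5.4974
Total items = 5.4974 × 64 = 351.83, rounded up to 352.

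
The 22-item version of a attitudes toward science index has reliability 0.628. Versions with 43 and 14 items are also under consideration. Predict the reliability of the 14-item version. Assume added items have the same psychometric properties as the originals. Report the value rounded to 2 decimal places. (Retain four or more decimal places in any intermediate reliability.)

0.52

The 43-item form is not needed; work directly from the 22-item form with n = 14/22 = 0.6364.
r_{14} = n·r / (1 + (n − 1)·r) = 0.3997 / 0.7717 ≈ 0.5179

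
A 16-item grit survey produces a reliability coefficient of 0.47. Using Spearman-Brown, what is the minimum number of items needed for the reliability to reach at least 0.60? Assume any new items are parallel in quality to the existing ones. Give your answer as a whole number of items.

n = 0.60 × (1 − 0.47) / [ 0.47 × (1 − 0.60) ]
  = 0.3180 / 0.1880 = 1.6915
Items needed = n × 16 = 1.6915 × 16 ≈ 27.06 → round up to 28

28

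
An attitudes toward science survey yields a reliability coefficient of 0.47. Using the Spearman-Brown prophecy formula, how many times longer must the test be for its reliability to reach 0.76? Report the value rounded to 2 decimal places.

3.57

n = [0.76 × 0.53] / [0.47 × 0.24]
n = 0.4028 / 0.1128 ≈ 3.5709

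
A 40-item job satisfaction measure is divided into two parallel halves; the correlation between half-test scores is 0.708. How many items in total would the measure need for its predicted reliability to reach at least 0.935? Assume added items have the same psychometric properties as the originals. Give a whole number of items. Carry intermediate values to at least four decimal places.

119

Corrected full-test reliability: r_full = 2 × 0.708 / (1 + 0.708) ≈ 0.8290
Solve Spearman-Brown for n: n = 0.935(1 − 0.8290) / [0.8290(1 − 0.935)] = 2.9672
Items = 2.9672 × 40 ≈ 118.69 → 119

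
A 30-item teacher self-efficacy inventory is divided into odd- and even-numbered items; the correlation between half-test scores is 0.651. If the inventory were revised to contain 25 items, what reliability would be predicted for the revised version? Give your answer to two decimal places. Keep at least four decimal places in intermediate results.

First correct the split-half correlation to full-test reliability: r_full = 2 × 0.651 / (1 + 0.651) ≈ 0.7886
Then adjust to 25 items: n = 25/30 = 0.8333
r_new = n·r_full / (1 + (n − 1)·r_full) = 0.6571 / 0.8685 ≈ 0.7566

0.76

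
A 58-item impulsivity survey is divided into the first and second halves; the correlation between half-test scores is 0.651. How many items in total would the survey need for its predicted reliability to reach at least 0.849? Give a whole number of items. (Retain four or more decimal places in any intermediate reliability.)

88

Corrected full-test reliability: r_full = 2 × 0.651 / (1 + 0.651) ≈ 0.7886
n = r_tgt(1 − r_full) / [r_full(1 − r_tgt)] = 0.849 × 0.2114 / (0.7886 × 0.151) ≈ 1.5072
Items = 1.5072 × 58 ≈ 87.42 → 88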